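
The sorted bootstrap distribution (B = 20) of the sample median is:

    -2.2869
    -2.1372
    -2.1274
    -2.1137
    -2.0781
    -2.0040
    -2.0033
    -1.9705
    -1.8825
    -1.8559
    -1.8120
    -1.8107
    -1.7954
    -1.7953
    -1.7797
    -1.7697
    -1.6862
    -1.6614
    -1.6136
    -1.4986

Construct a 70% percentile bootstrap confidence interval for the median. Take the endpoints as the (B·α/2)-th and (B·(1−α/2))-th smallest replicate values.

(-2.1274, -1.6862)

α = 0.30; lower rank = 20 × 0.150 = 3; upper rank = 20 × 0.850 = 17.
The 3rd smallest replicate is -2.1274; the 17th is -1.6862.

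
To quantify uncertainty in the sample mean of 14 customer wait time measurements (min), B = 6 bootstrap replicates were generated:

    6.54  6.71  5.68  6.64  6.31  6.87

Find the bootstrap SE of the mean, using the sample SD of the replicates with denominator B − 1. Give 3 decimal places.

Bootstrap SE is the standard deviation of the 6 replicate means.
Mean of replicates: (6.54 + 6.71 + 5.68 + 6.64 + 6.31 + 6.87) / 6 = 38.7500 / 6 = 6.4583
Sum of squared deviations: (+0.0817)² + (+0.2517)² + (−0.7783)² + (+0.1817)² + (−0.1483)² + (+0.4117)² = 0.9003
Variance = 0.9003 / 5 = 0.1801
SE* = √0.1801

SE* = 0.424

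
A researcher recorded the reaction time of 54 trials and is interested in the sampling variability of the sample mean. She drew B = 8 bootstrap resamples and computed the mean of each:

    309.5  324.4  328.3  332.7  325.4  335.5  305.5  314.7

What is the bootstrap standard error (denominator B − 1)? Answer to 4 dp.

Bootstrap SE is the standard deviation of the 8 replicate means.
Mean of replicates: (309.5 + 324.4 + 328.3 + 332.7 + 325.4 + 335.5 + 305.5 + 314.7) / 8 = 2576.00000 / 8 = 322.00000
Sum of squared deviations: (−12.50000)² + (+2.40000)² + (+6.30000)² + (+10.70000)² + (+3.40000)² + (+13.50000)² + (−16.50000)² + (−7.30000)² = 835.54000
Variance = 835.54000 / 7 = 119.36286
SE* = √119.36286

SE* = 10.9253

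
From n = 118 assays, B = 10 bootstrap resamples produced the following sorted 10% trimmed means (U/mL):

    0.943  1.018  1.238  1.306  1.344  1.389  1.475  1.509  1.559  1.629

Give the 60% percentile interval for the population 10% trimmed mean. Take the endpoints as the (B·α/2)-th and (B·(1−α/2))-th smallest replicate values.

α = 0.40; lower rank = 10 × 0.200 = 2; upper rank = 10 × 0.800 = 8.
The 2nd smallest replicate is 1.018; the 8th is 1.509.

(1.018, 1.509)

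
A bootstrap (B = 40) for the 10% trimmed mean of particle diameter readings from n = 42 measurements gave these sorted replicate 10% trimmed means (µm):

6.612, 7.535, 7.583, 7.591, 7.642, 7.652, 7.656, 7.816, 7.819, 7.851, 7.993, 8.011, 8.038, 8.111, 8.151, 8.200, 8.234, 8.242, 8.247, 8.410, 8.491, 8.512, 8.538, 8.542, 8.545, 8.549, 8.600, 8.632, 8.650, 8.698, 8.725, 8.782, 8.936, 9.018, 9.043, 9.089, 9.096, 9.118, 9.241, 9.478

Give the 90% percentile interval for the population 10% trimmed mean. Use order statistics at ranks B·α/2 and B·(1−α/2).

(7.535, 9.118)

α = 0.10; lower rank = 40 × 0.050 = 2; upper rank = 40 × 0.950 = 38.
The 2nd smallest replicate is 7.535; the 38th is 9.118.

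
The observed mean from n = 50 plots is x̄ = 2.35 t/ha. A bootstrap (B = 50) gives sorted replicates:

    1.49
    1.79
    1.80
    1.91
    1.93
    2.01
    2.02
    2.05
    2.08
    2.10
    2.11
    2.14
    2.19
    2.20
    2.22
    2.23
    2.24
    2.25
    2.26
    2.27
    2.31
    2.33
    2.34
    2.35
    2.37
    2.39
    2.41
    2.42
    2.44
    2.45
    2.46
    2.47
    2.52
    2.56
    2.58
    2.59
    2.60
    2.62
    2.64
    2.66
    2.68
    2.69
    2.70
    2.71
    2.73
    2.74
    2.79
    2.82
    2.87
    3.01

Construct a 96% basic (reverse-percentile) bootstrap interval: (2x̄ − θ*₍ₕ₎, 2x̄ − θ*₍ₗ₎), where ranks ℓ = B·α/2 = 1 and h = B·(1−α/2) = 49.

Percentile endpoints at ranks 1 and 49: θ*₍1₎ = 1.49, θ*₍49₎ = 2.87.
Basic interval reflects these around x̄:
  lower = 2 × 2.35 − 2.87 = 1.83
  upper = 2 × 2.35 − 1.49 = 3.21

(1.83, 3.21)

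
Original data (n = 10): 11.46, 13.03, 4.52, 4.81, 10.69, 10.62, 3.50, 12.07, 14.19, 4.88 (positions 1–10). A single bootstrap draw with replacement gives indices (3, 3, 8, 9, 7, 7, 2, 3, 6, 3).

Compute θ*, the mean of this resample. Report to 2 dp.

θ* = 7.50

Resample values: 4.52, 4.52, 12.07, 14.19, 3.50, 3.50, 13.03, 4.52, 10.62, 4.52.
Mean = (4.52 + 4.52 + 12.07 + 14.19 + 3.50 + 3.50 + 13.03 + 4.52 + 10.62 + 4.52) / 10 = 74.990 / 10 = 7.50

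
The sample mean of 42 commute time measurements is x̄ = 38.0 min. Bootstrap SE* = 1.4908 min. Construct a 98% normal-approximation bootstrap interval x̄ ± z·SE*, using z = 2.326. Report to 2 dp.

Margin = 2.326 × 1.4908 = 3.468
Interval: 38.0 ± 3.468

(34.53, 41.47)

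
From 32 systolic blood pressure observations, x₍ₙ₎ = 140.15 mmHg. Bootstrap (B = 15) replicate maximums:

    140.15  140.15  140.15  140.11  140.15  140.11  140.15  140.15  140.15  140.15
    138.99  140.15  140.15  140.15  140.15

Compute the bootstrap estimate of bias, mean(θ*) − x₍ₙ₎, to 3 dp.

bias = −0.083

mean(θ*) = (140.15 + 140.15 + 140.15 + 140.11 + 140.15 + 140.11 + 140.15 + 140.15 + 140.15 + 140.15 + 138.99 + 140.15 + 140.15 + 140.15 + 140.15) / 15 = 140.0673
bias = 140.0673 − 140.15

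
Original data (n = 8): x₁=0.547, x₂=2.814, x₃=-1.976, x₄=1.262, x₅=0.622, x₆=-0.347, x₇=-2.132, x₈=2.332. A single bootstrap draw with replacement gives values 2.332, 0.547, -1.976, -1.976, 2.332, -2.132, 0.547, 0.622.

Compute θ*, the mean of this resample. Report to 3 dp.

Mean = (2.332 + 0.547 + (-1.976) + (-1.976) + 2.332 + (-2.132) + 0.547 + 0.622) / 8 = 0.2960 / 8 = 0.037

θ* = 0.037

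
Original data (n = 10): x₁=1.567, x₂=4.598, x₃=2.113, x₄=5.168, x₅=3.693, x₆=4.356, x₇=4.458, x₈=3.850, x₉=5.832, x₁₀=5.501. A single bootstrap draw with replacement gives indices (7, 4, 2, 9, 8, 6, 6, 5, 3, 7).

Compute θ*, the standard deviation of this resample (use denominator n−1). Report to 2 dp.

Resample values: 4.458, 5.168, 4.598, 5.832, 3.850, 4.356, 4.356, 3.693, 2.113, 4.458.
Mean = 4.2882; sum of squared deviations = 8.5980
s² = 8.5980 / 9 = 0.9553
s = √0.9553 = 0.98

θ* = 0.98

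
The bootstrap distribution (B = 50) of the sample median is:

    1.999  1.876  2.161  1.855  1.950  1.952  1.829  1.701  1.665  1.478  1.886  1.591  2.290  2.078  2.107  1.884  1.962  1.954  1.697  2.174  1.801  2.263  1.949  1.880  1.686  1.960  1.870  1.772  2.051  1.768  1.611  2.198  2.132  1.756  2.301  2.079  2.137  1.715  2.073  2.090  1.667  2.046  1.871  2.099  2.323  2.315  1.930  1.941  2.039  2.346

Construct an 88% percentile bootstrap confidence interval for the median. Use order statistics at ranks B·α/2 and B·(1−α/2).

(1.611, 2.301)

Sorted replicates: 1.478, 1.591, 1.611, 1.665, 1.667, 1.686, 1.697, 1.701, 1.715, 1.756, 1.768, 1.772, 1.801, 1.829, 1.855, 1.870, 1.871, 1.876, 1.880, 1.884, 1.886, 1.930, 1.941, 1.949, 1.950, 1.952, 1.954, 1.960, 1.962, 1.999, 2.039, 2.046, 2.051, 2.073, 2.078, 2.079, 2.090, 2.099, 2.107, 2.132, 2.137, 2.161, 2.174, 2.198, 2.263, 2.290, 2.301, 2.315, 2.323, 2.346
α = 0.12; lower rank = 50 × 0.060 = 3; upper rank = 50 × 0.940 = 47.
The 3rd smallest replicate is 1.611; the 47th is 2.301.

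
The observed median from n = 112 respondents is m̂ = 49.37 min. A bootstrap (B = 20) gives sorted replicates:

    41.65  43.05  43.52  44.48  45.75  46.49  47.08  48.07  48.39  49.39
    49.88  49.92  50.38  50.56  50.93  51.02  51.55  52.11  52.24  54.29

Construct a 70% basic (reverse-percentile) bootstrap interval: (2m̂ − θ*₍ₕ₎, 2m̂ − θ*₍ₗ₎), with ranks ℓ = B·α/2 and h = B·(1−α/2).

(47.19, 55.22)

Percentile endpoints at ranks 3 and 17: θ*₍3₎ = 43.52, θ*₍17₎ = 51.55.
Basic interval reflects these around m̂:
  lower = 2 × 49.37 − 51.55 = 47.19
  upper = 2 × 49.37 − 43.52 = 55.22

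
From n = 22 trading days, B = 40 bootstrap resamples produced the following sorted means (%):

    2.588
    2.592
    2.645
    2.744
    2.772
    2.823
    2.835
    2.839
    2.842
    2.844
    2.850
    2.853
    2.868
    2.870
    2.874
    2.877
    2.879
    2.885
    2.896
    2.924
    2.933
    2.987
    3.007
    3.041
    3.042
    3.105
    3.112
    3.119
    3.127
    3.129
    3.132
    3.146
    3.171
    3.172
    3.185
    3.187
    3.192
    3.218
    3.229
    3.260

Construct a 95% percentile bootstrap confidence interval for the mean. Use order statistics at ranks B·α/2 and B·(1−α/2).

(2.588, 3.229)

α = 0.05; lower rank = 40 × 0.025 = 1; upper rank = 40 × 0.975 = 39.
The 1st smallest replicate is 2.588; the 39th is 3.229.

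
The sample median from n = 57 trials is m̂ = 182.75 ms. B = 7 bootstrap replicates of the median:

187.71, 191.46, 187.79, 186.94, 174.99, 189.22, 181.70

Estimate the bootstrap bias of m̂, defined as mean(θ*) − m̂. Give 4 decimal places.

bias = +2.9371

mean(θ*) = (187.71 + 191.46 + 187.79 + 186.94 + 174.99 + 189.22 + 181.70) / 7 = 185.68714
bias = 185.68714 − 182.75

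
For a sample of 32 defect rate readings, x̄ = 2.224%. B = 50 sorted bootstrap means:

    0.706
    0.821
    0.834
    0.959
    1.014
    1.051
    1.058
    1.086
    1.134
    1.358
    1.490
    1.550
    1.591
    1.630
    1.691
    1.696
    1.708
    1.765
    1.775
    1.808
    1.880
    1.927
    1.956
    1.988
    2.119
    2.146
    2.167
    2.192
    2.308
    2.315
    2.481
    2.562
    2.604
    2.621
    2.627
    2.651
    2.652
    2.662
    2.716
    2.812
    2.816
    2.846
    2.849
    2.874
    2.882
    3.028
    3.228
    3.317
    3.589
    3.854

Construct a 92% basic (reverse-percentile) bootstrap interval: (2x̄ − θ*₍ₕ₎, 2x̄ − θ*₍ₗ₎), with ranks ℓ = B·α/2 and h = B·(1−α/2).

Percentile endpoints at ranks 2 and 48: θ*₍2₎ = 0.821, θ*₍48₎ = 3.317.
Basic interval reflects these around x̄:
  lower = 2 × 2.224 − 3.317 = 1.131
  upper = 2 × 2.224 − 0.821 = 3.627

(1.131, 3.627)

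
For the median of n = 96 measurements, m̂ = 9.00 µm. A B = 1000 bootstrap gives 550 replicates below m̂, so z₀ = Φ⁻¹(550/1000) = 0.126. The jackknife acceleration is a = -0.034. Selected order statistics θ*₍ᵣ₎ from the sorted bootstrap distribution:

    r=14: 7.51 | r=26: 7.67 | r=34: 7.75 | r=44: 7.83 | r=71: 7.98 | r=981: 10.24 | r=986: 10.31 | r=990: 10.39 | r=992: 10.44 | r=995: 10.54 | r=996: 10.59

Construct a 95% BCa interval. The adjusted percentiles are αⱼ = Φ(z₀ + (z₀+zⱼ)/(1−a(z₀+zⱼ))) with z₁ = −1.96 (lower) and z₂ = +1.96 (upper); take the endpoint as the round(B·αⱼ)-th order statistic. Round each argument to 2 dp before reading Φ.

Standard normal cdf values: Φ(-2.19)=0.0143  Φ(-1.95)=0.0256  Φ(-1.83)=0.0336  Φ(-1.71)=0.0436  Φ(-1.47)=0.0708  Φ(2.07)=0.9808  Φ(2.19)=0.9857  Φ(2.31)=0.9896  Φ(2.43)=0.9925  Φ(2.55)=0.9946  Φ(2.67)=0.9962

Lower: z₀ + z₁ = 0.126 + (-1.960) = -1.834; 1 − a(z₀+z₁) = 1 − (-0.034)(-1.834) = 0.9376; argument = 0.126 + (-1.834)/0.9376 = -1.8300 → -1.83.
α₁ = Φ(-1.83) = 0.0336; rank = round(1000 × 0.0336) = 34; θ*₍34₎ = 7.75.
Upper: z₀ + z₂ = 2.086; 1 − a(z₀+z₂) = 1.0709; argument = 2.0739 → 2.07; α₂ = 0.9808; rank = 981; θ*₍981₎ = 10.24.

(7.75, 10.24)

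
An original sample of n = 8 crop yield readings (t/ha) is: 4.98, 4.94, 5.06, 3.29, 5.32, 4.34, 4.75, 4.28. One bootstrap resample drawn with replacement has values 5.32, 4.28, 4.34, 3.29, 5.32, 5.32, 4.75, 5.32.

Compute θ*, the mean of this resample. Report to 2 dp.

Mean = (5.32 + 4.28 + 4.34 + 3.29 + 5.32 + 5.32 + 4.75 + 5.32) / 8 = 37.940 / 8 = 4.74

θ* = 4.74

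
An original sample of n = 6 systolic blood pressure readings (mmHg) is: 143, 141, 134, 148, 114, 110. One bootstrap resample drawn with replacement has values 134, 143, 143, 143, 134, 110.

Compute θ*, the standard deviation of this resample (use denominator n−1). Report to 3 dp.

Mean = 134.5000; sum of squared deviations = 817.5000
s² = 817.5000 / 5 = 163.5000
s = √163.5000 = 12.787

θ* = 12.787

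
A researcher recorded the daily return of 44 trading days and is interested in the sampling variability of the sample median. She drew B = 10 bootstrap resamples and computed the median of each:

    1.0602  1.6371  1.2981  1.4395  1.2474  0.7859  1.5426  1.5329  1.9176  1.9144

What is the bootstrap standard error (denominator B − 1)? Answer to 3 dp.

SE* = 0.356

Bootstrap SE is the standard deviation of the 10 replicate medians.
Mean of replicates: (1.0602 + 1.6371 + 1.2981 + 1.4395 + 1.2474 + 0.7859 + 1.5426 + 1.5329 + 1.9176 + 1.9144) / 10 = 14.37570 / 10 = 1.43757
Sum of squared deviations: (−0.37737)² + (+0.19953)² + (−0.13947)² + (+0.00193)² + (−0.19017)² + (−0.65167)² + (+0.10503)² + (+0.09533)² + (+0.48003)² + (+0.47683)² = 1.14043
Variance = 1.14043 / 9 = 0.12671
SE* = √0.12671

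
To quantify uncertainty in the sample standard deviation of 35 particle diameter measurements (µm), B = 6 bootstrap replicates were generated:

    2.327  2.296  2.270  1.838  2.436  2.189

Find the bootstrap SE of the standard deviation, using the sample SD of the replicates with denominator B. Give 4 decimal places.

SE* = 0.1884

Bootstrap SE is the standard deviation of the 6 replicate standard deviations.
Mean of replicates: (2.327 + 2.296 + 2.270 + 1.838 + 2.436 + 2.189) / 6 = 13.35600 / 6 = 2.22600
Sum of squared deviations: (+0.10100)² + (+0.07000)² + (+0.04400)² + (−0.38800)² + (+0.21000)² + (−0.03700)² = 0.21305
Variance = 0.21305 / 6 = 0.03551
SE* = √0.03551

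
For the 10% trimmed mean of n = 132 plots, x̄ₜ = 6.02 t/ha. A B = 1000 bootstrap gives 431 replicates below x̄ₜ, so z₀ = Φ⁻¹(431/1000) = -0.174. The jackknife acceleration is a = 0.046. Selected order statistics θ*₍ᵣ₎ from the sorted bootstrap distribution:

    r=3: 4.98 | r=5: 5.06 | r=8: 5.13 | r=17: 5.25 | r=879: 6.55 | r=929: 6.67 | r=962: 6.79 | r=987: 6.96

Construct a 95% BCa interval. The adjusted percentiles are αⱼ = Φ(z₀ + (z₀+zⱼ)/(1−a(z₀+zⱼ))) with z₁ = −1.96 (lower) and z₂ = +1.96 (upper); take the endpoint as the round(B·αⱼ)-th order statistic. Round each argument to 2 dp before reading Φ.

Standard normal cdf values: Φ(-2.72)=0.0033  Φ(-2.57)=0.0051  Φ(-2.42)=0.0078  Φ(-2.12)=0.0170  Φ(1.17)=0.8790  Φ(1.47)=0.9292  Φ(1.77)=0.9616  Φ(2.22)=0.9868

(5.25, 6.79)

Lower: z₀ + z₁ = -0.174 + (-1.960) = -2.134; 1 − a(z₀+z₁) = 1 − (0.046)(-2.134) = 1.0982; argument = -0.174 + (-2.134)/1.0982 = -2.1172 → -2.12.
α₁ = Φ(-2.12) = 0.0170; rank = round(1000 × 0.0170) = 17; θ*₍17₎ = 5.25.
Upper: z₀ + z₂ = 1.786; 1 − a(z₀+z₂) = 0.9178; argument = 1.7719 → 1.77; α₂ = 0.9616; rank = 962; θ*₍962₎ = 6.79.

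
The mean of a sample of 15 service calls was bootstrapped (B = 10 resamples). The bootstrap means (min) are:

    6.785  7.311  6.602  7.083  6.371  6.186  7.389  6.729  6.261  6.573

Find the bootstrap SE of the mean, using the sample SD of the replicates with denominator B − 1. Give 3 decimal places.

SE* = 0.420

Bootstrap SE is the standard deviation of the 10 replicate means.
Mean of replicates: (6.785 + 7.311 + 6.602 + 7.083 + 6.371 + 6.186 + 7.389 + 6.729 + 6.261 + 6.573) / 10 = 67.2900 / 10 = 6.7290
Sum of squared deviations: (+0.0560)² + (+0.5820)² + (−0.1270)² + (+0.3540)² + (−0.3580)² + (−0.5430)² + (+0.6600)² + (−0.0000)² + (−0.4680)² + (−0.1560)² = 1.5853
Variance = 1.5853 / 9 = 0.1761
SE* = √0.1761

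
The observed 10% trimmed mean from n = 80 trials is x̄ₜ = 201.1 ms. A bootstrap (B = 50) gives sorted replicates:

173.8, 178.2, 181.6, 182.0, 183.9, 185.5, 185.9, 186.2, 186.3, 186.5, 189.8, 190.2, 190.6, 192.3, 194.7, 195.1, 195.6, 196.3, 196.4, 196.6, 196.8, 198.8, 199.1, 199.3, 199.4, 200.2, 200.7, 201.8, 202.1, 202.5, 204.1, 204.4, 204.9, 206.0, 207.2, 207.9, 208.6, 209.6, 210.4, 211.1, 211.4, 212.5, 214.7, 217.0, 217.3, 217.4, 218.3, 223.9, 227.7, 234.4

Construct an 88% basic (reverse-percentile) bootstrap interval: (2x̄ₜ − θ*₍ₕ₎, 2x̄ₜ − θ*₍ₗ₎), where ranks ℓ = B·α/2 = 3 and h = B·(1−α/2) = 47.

(183.9, 220.6)

Percentile endpoints at ranks 3 and 47: θ*₍3₎ = 181.6, θ*₍47₎ = 218.3.
Basic interval reflects these around x̄ₜ:
  lower = 2 × 201.1 − 218.3 = 183.9
  upper = 2 × 201.1 − 181.6 = 220.6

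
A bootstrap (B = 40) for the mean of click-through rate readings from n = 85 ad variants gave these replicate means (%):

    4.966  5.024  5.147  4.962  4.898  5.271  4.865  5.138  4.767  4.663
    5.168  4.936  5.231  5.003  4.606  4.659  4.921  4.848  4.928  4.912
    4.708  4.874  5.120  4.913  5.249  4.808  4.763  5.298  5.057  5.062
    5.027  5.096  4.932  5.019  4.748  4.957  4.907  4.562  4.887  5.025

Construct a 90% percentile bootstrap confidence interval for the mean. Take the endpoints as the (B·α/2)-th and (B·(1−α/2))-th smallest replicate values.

(4.606, 5.249)

Sorted replicates: 4.562, 4.606, 4.659, 4.663, 4.708, 4.748, 4.763, 4.767, 4.808, 4.848, 4.865, 4.874, 4.887, 4.898, 4.907, 4.912, 4.913, 4.921, 4.928, 4.932, 4.936, 4.957, 4.962, 4.966, 5.003, 5.019, 5.024, 5.025, 5.027, 5.057, 5.062, 5.096, 5.120, 5.138, 5.147, 5.168, 5.231, 5.249, 5.271, 5.298
α = 0.10; lower rank = 40 × 0.050 = 2; upper rank = 40 × 0.950 = 38.
The 2nd smallest replicate is 4.606; the 38th is 5.249.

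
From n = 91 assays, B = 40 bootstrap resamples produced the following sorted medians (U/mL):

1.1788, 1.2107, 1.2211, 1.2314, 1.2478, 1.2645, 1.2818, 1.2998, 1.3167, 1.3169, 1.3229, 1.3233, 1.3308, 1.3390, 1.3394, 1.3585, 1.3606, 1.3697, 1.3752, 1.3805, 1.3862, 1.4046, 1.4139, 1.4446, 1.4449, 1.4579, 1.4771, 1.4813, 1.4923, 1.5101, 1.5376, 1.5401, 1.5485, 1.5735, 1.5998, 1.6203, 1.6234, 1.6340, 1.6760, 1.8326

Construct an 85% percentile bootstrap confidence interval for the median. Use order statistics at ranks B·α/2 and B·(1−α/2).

(1.2211, 1.6234)

α = 0.15; lower rank = 40 × 0.075 = 3; upper rank = 40 × 0.925 = 37.
The 3rd smallest replicate is 1.2211; the 37th is 1.6234.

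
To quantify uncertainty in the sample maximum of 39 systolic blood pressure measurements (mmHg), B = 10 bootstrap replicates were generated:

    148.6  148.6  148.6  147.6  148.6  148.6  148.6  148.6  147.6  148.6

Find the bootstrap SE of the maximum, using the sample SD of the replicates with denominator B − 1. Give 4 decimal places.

Bootstrap SE is the standard deviation of the 10 replicate maximums.
Mean of replicates: (148.6 + 148.6 + 148.6 + 147.6 + 148.6 + 148.6 + 148.6 + 148.6 + 147.6 + 148.6) / 10 = 1484.00000 / 10 = 148.40000
Sum of squared deviations: (+0.20000)² + (+0.20000)² + (+0.20000)² + (−0.80000)² + (+0.20000)² + (+0.20000)² + (+0.20000)² + (+0.20000)² + (−0.80000)² + (+0.20000)² = 1.60000
Variance = 1.60000 / 9 = 0.17778
SE* = √0.17778

SE* = 0.4216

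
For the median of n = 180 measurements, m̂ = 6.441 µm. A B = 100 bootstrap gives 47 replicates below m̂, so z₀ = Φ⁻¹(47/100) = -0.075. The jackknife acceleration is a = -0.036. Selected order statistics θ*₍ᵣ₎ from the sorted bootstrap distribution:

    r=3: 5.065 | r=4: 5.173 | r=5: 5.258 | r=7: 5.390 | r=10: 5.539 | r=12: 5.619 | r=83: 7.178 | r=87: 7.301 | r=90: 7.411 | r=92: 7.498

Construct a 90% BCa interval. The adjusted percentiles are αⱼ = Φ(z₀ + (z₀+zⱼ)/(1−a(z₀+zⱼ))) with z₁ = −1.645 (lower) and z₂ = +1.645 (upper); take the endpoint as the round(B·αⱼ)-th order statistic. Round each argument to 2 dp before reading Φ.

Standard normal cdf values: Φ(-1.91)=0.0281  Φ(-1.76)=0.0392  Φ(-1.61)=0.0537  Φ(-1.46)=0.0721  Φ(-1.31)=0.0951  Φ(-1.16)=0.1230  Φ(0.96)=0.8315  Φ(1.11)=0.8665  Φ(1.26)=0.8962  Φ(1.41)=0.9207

Lower: z₀ + z₁ = -0.075 + (-1.645) = -1.720; 1 − a(z₀+z₁) = 1 − (-0.036)(-1.720) = 0.9381; argument = -0.075 + (-1.720)/0.9381 = -1.9085 → -1.91.
α₁ = Φ(-1.91) = 0.0281; rank = round(100 × 0.0281) = 3; θ*₍3₎ = 5.065.
Upper: z₀ + z₂ = 1.570; 1 − a(z₀+z₂) = 1.0565; argument = 1.4110 → 1.41; α₂ = 0.9207; rank = 92; θ*₍92₎ = 7.498.

(5.065, 7.498)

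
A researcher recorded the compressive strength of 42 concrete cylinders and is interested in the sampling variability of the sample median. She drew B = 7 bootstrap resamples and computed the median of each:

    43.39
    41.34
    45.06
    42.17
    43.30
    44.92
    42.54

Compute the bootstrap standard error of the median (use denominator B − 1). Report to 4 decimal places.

SE* = 1.3787

Bootstrap SE is the standard deviation of the 7 replicate medians.
Mean of replicates: (43.39 + 41.34 + 45.06 + 42.17 + 43.30 + 44.92 + 42.54) / 7 = 302.72000 / 7 = 43.24571
Sum of squared deviations: (+0.14429)² + (−1.90571)² + (+1.81429)² + (−1.07571)² + (+0.05429)² + (+1.67429)² + (−0.70571)² = 11.40557
Variance = 11.40557 / 6 = 1.90093
SE* = √1.90093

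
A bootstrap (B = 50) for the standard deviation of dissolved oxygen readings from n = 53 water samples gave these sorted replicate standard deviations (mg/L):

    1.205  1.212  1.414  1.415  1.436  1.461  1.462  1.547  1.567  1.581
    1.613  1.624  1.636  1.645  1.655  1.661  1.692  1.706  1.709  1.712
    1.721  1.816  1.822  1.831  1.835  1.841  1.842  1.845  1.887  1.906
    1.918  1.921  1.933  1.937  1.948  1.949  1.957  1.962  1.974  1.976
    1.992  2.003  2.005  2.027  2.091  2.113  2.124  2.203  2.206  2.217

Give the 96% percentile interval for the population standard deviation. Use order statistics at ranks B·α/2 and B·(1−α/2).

(1.205, 2.206)

α = 0.04; lower rank = 50 × 0.020 = 1; upper rank = 50 × 0.980 = 49.
The 1st smallest replicate is 1.205; the 49th is 2.206.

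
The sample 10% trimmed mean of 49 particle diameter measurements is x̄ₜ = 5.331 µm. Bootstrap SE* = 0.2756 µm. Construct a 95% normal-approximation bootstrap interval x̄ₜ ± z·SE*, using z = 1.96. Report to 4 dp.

Margin = 1.96 × 0.2756 = 0.54018
Interval: 5.331 ± 0.54018

(4.7908, 5.8712)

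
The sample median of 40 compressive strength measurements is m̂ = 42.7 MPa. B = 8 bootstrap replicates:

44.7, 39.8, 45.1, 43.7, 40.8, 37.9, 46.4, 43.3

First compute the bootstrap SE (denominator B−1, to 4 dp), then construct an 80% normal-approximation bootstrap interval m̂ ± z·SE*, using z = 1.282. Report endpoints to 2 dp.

Mean of replicates = 42.7125; sum of squared deviations = 59.8688; SE* = √(59.8688/7) = 2.9245
Margin = 1.282 × 2.9245 = 3.749
Interval: 42.7 ± 3.749

(38.95, 46.45)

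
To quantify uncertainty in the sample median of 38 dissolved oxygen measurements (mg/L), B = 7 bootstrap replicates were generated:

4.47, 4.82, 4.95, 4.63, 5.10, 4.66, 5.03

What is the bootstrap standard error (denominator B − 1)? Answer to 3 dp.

SE* = 0.232

Bootstrap SE is the standard deviation of the 7 replicate medians.
Mean of replicates: (4.47 + 4.82 + 4.95 + 4.63 + 5.10 + 4.66 + 5.03) / 7 = 33.6600 / 7 = 4.8086
Sum of squared deviations: (−0.3386)² + (+0.0114)² + (+0.1414)² + (−0.1786)² + (+0.2914)² + (−0.1486)² + (+0.2214)² = 0.3227
Variance = 0.3227 / 6 = 0.0538
SE* = √0.0538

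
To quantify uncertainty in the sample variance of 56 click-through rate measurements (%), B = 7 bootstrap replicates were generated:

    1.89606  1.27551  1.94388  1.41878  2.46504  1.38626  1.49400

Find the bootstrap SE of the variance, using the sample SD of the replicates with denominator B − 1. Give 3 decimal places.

Bootstrap SE is the standard deviation of the 7 replicate variances.
Mean of replicates: (1.89606 + 1.27551 + 1.94388 + 1.41878 + 2.46504 + 1.38626 + 1.49400) / 7 = 11.879530 / 7 = 1.697076
Sum of squared deviations: (+0.198984)² + (−0.421566)² + (+0.246804)² + (−0.278296)² + (+0.767964)² + (−0.310816)² + (−0.203076)² = 1.083289
Variance = 1.083289 / 6 = 0.180548
SE* = √0.180548

SE* = 0.425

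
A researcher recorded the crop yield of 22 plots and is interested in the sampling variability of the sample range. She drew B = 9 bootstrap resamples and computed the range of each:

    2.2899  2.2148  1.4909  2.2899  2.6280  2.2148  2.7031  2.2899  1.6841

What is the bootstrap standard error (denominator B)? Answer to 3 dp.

SE* = 0.370

Bootstrap SE is the standard deviation of the 9 replicate ranges.
Mean of replicates: (2.2899 + 2.2148 + 1.4909 + 2.2899 + 2.6280 + 2.2148 + 2.7031 + 2.2899 + 1.6841) / 9 = 19.80540 / 9 = 2.20060
Sum of squared deviations: (+0.08930)² + (+0.01420)² + (−0.70970)² + (+0.08930)² + (+0.42740)² + (+0.01420)² + (+0.50250)² + (+0.08930)² + (−0.51650)² = 1.22995
Variance = 1.22995 / 9 = 0.13666
SE* = √0.13666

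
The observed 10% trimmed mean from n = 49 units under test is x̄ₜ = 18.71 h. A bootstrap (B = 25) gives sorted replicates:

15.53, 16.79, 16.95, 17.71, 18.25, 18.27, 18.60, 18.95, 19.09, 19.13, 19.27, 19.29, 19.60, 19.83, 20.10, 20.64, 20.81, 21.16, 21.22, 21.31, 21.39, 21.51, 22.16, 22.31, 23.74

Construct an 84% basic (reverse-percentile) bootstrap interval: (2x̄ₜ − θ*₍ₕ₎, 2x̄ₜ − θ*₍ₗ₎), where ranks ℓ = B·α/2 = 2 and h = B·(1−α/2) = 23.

(15.26, 20.63)

Percentile endpoints at ranks 2 and 23: θ*₍2₎ = 16.79, θ*₍23₎ = 22.16.
Basic interval reflects these around x̄ₜ:
  lower = 2 × 18.71 − 22.16 = 15.26
  upper = 2 × 18.71 − 16.79 = 20.63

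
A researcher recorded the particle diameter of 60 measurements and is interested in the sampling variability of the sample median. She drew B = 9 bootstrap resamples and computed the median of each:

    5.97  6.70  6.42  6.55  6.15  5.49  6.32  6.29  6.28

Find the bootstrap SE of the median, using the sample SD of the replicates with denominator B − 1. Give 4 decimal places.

SE* = 0.3525

Bootstrap SE is the standard deviation of the 9 replicate medians.
Mean of replicates: (5.97 + 6.70 + 6.42 + 6.55 + 6.15 + 5.49 + 6.32 + 6.29 + 6.28) / 9 = 56.17000 / 9 = 6.24111
Sum of squared deviations: (−0.27111)² + (+0.45889)² + (+0.17889)² + (+0.30889)² + (−0.09111)² + (−0.75111)² + (+0.07889)² + (+0.04889)² + (+0.03889)² = 0.99409
Variance = 0.99409 / 8 = 0.12426
SE* = √0.12426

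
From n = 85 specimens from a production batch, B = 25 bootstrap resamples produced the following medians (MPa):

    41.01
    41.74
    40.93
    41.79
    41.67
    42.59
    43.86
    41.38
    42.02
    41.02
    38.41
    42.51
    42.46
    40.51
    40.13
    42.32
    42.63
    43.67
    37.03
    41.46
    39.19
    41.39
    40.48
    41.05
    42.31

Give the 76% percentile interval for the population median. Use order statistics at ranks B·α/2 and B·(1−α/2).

Sorted replicates: 37.03, 38.41, 39.19, 40.13, 40.48, 40.51, 40.93, 41.01, 41.02, 41.05, 41.38, 41.39, 41.46, 41.67, 41.74, 41.79, 42.02, 42.31, 42.32, 42.46, 42.51, 42.59, 42.63, 43.67, 43.86
α = 0.24; lower rank = 25 × 0.120 = 3; upper rank = 25 × 0.880 = 22.
The 3rd smallest replicate is 39.19; the 22nd is 42.59.

(39.19, 42.59)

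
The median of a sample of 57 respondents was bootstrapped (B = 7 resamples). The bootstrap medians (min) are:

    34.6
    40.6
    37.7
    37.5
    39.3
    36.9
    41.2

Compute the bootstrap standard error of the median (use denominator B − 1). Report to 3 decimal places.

SE* = 2.285

Bootstrap SE is the standard deviation of the 7 replicate medians.
Mean of replicates: (34.6 + 40.6 + 37.7 + 37.5 + 39.3 + 36.9 + 41.2) / 7 = 267.8000 / 7 = 38.2571
Sum of squared deviations: (−3.6571)² + (+2.3429)² + (−0.5571)² + (−0.7571)² + (+1.0429)² + (−1.3571)² + (+2.9429)² = 31.3371
Variance = 31.3371 / 6 = 5.2229
SE* = √5.2229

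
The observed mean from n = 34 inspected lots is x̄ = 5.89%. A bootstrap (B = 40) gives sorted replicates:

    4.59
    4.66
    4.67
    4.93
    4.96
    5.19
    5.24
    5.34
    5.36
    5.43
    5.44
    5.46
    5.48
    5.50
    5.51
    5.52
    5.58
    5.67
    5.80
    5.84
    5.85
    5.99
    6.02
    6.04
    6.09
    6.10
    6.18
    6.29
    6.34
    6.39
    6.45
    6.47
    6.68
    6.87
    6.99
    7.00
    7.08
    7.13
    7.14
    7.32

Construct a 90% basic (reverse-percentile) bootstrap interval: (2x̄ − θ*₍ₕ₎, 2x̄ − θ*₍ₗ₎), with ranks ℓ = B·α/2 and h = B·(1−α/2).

Percentile endpoints at ranks 2 and 38: θ*₍2₎ = 4.66, θ*₍38₎ = 7.13.
Basic interval reflects these around x̄:
  lower = 2 × 5.89 − 7.13 = 4.65
  upper = 2 × 5.89 − 4.66 = 7.12

(4.65, 7.12)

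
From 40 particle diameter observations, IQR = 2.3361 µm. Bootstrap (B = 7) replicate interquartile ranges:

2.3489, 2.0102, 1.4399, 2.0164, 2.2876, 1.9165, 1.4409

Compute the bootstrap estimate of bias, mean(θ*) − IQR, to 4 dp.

bias = −0.4132

mean(θ*) = (2.3489 + 2.0102 + 1.4399 + 2.0164 + 2.2876 + 1.9165 + 1.4409) / 7 = 1.92291
bias = 1.92291 − 2.3361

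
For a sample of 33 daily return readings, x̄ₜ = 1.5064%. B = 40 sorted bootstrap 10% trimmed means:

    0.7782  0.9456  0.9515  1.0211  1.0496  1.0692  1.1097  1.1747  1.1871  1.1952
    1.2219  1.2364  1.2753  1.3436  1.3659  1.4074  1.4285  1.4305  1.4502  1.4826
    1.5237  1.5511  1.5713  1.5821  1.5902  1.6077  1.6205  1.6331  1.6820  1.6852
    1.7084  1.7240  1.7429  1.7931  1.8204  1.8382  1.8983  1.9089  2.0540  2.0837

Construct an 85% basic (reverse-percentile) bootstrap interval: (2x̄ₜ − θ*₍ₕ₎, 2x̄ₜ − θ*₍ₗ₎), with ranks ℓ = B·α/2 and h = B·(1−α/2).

(1.1145, 2.0613)

Percentile endpoints at ranks 3 and 37: θ*₍3₎ = 0.9515, θ*₍37₎ = 1.8983.
Basic interval reflects these around x̄ₜ:
  lower = 2 × 1.5064 − 1.8983 = 1.1145
  upper = 2 × 1.5064 − 0.9515 = 2.0613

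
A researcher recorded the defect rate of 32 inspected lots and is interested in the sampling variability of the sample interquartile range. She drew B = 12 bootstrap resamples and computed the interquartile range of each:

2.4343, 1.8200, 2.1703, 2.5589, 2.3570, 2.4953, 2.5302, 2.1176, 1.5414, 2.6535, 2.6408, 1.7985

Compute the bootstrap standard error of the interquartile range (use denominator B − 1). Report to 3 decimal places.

SE* = 0.370

Bootstrap SE is the standard deviation of the 12 replicate interquartile ranges.
Mean of replicates: (2.4343 + 1.8200 + 2.1703 + 2.5589 + 2.3570 + 2.4953 + 2.5302 + 2.1176 + 1.5414 + 2.6535 + 2.6408 + 1.7985) / 12 = 27.11780 / 12 = 2.25982
Sum of squared deviations: (+0.17448)² + (−0.43982)² + (−0.08952)² + (+0.29908)² + (+0.09718)² + (+0.23548)² + (+0.27038)² + (−0.14222)² + (−0.71842)² + (+0.39368)² + (+0.38098)² + (−0.46132)² = 1.50865
Variance = 1.50865 / 11 = 0.13715
SE* = √0.13715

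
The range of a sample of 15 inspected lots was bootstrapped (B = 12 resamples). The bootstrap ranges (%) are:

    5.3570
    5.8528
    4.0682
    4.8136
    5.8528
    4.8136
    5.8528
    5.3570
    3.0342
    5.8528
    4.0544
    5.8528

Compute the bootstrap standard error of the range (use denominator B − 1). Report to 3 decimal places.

SE* = 0.931

Bootstrap SE is the standard deviation of the 12 replicate ranges.
Mean of replicates: (5.3570 + 5.8528 + 4.0682 + 4.8136 + 5.8528 + 4.8136 + 5.8528 + 5.3570 + 3.0342 + 5.8528 + 4.0544 + 5.8528) / 12 = 60.76200 / 12 = 5.06350
Sum of squared deviations: (+0.29350)² + (+0.78930)² + (−0.99530)² + (−0.24990)² + (+0.78930)² + (−0.24990)² + (+0.78930)² + (+0.29350)² + (−2.02930)² + (+0.78930)² + (−1.00910)² + (+0.78930)² = 9.53912
Variance = 9.53912 / 11 = 0.86719
SE* = √0.86719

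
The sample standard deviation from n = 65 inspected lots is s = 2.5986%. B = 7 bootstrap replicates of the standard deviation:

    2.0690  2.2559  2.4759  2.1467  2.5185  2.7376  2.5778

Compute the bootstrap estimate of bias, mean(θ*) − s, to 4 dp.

bias = −0.2013

mean(θ*) = (2.0690 + 2.2559 + 2.4759 + 2.1467 + 2.5185 + 2.7376 + 2.5778) / 7 = 2.39734
bias = 2.39734 − 2.5986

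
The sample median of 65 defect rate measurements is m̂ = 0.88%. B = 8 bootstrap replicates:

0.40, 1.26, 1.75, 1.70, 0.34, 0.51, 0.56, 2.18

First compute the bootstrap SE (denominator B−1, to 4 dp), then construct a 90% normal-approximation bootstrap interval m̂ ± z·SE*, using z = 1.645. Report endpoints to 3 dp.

(-0.313, 2.073)

Mean of replicates = 1.0875; sum of squared deviations = 3.6806; SE* = √(3.6806/7) = 0.7251
Margin = 1.645 × 0.7251 = 1.1928
Interval: 0.88 ± 1.1928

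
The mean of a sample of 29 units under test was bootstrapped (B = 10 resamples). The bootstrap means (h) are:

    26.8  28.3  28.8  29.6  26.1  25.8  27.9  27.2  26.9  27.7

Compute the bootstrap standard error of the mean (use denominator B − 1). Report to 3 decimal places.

Bootstrap SE is the standard deviation of the 10 replicate means.
Mean of replicates: (26.8 + 28.3 + 28.8 + 29.6 + 26.1 + 25.8 + 27.9 + 27.2 + 26.9 + 27.7) / 10 = 275.1000 / 10 = 27.5100
Sum of squared deviations: (−0.7100)² + (+0.7900)² + (+1.2900)² + (+2.0900)² + (−1.4100)² + (−1.7100)² + (+0.3900)² + (−0.3100)² + (−0.6100)² + (+0.1900)² = 12.7290
Variance = 12.7290 / 9 = 1.4143
SE* = √1.4143

SE* = 1.189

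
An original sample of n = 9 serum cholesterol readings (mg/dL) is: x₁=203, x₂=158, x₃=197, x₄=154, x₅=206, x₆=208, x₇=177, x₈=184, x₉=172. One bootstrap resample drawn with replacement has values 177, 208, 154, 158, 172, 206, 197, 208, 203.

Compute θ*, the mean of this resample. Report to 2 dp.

Mean = (177 + 208 + 154 + 158 + 172 + 206 + 197 + 208 + 203) / 9 = 1683.0 / 9 = 187.00

θ* = 187.00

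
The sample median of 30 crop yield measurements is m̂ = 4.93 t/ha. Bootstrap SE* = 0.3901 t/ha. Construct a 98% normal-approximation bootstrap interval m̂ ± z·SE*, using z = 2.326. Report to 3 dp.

Margin = 2.326 × 0.3901 = 0.9074
Interval: 4.93 ± 0.9074

(4.023, 5.837)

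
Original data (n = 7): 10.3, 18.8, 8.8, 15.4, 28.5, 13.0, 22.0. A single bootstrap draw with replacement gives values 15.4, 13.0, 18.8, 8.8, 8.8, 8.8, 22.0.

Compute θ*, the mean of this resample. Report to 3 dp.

θ* = 13.657

Mean = (15.4 + 13.0 + 18.8 + 8.8 + 8.8 + 8.8 + 22.0) / 7 = 95.60 / 7 = 13.657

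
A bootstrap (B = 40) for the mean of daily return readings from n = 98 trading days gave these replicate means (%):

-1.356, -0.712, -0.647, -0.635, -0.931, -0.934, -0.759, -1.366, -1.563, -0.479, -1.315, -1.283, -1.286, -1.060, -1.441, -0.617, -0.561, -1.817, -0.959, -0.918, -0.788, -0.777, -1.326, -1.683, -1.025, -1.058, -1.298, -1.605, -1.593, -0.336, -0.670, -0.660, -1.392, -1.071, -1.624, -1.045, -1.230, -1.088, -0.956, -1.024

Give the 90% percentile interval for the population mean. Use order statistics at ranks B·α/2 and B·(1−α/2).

(-1.683, -0.561)

Sorted replicates: -1.817, -1.683, -1.624, -1.605, -1.593, -1.563, -1.441, -1.392, -1.366, -1.356, -1.326, -1.315, -1.298, -1.286, -1.283, -1.230, -1.088, -1.071, -1.060, -1.058, -1.045, -1.025, -1.024, -0.959, -0.956, -0.934, -0.931, -0.918, -0.788, -0.777, -0.759, -0.712, -0.670, -0.660, -0.647, -0.635, -0.617, -0.561, -0.479, -0.336
α = 0.10; lower rank = 40 × 0.050 = 2; upper rank = 40 × 0.950 = 38.
The 2nd smallest replicate is -1.683; the 38th is -0.561.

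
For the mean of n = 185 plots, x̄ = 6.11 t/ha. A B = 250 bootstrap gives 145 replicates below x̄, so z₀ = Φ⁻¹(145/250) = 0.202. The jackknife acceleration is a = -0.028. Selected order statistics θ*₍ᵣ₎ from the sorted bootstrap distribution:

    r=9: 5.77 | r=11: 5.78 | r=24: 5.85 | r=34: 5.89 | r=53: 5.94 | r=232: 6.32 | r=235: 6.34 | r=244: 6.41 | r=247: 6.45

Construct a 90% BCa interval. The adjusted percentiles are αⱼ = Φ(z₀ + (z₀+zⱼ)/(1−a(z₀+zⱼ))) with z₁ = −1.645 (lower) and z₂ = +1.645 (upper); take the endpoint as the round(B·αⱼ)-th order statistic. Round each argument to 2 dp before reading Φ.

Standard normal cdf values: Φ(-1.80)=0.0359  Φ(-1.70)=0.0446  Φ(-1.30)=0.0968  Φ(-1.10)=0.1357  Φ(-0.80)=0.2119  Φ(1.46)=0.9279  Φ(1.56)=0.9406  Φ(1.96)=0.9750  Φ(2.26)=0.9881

Lower: z₀ + z₁ = 0.202 + (-1.645) = -1.443; 1 − a(z₀+z₁) = 1 − (-0.028)(-1.443) = 0.9596; argument = 0.202 + (-1.443)/0.9596 = -1.3018 → -1.30.
α₁ = Φ(-1.30) = 0.0968; rank = round(250 × 0.0968) = 24; θ*₍24₎ = 5.85.
Upper: z₀ + z₂ = 1.847; 1 − a(z₀+z₂) = 1.0517; argument = 1.9582 → 1.96; α₂ = 0.9750; rank = 244; θ*₍244₎ = 6.41.

(5.85, 6.41)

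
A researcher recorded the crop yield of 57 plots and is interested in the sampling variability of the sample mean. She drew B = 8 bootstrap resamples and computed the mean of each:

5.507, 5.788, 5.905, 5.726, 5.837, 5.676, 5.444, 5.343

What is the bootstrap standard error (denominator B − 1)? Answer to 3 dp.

SE* = 0.201

Bootstrap SE is the standard deviation of the 8 replicate means.
Mean of replicates: (5.507 + 5.788 + 5.905 + 5.726 + 5.837 + 5.676 + 5.444 + 5.343) / 8 = 45.2260 / 8 = 5.6532
Sum of squared deviations: (−0.1463)² + (+0.1348)² + (+0.2518)² + (+0.0728)² + (+0.1837)² + (+0.0228)² + (−0.2092)² + (−0.3102)² = 0.2825
Variance = 0.2825 / 7 = 0.0404
SE* = √0.0404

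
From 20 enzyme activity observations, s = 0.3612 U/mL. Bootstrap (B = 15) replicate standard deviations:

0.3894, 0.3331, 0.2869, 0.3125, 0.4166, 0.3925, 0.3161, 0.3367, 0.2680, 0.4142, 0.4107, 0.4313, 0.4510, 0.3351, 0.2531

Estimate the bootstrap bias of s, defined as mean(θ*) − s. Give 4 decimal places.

mean(θ*) = (0.3894 + 0.3331 + 0.2869 + 0.3125 + 0.4166 + 0.3925 + 0.3161 + 0.3367 + 0.2680 + 0.4142 + 0.4107 + 0.4313 + 0.4510 + 0.3351 + 0.2531) / 15 = 0.35648
bias = 0.35648 − 0.3612

bias = −0.0047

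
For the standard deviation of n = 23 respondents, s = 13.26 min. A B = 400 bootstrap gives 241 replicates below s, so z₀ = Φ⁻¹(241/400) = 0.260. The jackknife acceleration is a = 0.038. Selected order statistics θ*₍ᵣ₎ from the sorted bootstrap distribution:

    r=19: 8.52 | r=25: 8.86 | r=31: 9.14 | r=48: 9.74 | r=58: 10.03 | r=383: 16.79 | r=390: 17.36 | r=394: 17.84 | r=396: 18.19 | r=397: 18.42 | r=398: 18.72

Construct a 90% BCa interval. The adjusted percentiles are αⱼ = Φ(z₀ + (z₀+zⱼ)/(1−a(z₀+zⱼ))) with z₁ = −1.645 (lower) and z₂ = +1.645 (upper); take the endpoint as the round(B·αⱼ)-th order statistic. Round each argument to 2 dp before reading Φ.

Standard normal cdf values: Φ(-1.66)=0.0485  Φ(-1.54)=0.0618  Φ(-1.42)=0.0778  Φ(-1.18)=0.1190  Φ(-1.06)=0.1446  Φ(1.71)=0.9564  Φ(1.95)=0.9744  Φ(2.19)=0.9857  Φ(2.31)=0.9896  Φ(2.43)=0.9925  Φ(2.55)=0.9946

Lower: z₀ + z₁ = 0.260 + (-1.645) = -1.385; 1 − a(z₀+z₁) = 1 − (0.038)(-1.385) = 1.0526; argument = 0.260 + (-1.385)/1.0526 = -1.0558 → -1.06.
α₁ = Φ(-1.06) = 0.1446; rank = round(400 × 0.1446) = 58; θ*₍58₎ = 10.03.
Upper: z₀ + z₂ = 1.905; 1 − a(z₀+z₂) = 0.9276; argument = 2.3137 → 2.31; α₂ = 0.9896; rank = 396; θ*₍396₎ = 18.19.

(10.03, 18.19)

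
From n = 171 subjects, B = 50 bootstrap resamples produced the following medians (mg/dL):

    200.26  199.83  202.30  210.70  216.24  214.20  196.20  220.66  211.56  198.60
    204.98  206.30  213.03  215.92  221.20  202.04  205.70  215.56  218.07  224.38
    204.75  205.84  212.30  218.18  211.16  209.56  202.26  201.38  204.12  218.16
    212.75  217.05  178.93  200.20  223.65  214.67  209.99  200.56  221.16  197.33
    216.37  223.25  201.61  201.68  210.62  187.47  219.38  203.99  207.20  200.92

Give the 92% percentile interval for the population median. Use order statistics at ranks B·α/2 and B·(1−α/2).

(187.47, 223.25)

Sorted replicates: 178.93, 187.47, 196.20, 197.33, 198.60, 199.83, 200.20, 200.26, 200.56, 200.92, 201.38, 201.61, 201.68, 202.04, 202.26, 202.30, 203.99, 204.12, 204.75, 204.98, 205.70, 205.84, 206.30, 207.20, 209.56, 209.99, 210.62, 210.70, 211.16, 211.56, 212.30, 212.75, 213.03, 214.20, 214.67, 215.56, 215.92, 216.24, 216.37, 217.05, 218.07, 218.16, 218.18, 219.38, 220.66, 221.16, 221.20, 223.25, 223.65, 224.38
α = 0.08; lower rank = 50 × 0.040 = 2; upper rank = 50 × 0.960 = 48.
The 2nd smallest replicate is 187.47; the 48th is 223.25.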